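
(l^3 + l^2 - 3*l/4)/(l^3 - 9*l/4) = (2*l - 1)/(2*l - 3)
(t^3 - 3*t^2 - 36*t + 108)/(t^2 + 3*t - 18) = t - 6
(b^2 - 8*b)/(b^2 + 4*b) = (b - 8)/(b + 4)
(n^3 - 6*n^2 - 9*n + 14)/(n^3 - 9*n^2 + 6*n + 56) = (n - 1)/(n - 4)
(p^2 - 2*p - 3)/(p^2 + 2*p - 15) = (p + 1)/(p + 5)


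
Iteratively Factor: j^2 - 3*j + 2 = (j - 2)*(j - 1)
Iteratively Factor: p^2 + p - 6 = (p - 2)*(p + 3)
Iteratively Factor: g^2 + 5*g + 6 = (g + 2)*(g + 3)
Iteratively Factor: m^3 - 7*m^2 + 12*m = (m - 3)*(m^2 - 4*m) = m*(m - 3)*(m - 4)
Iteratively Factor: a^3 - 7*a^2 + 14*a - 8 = (a - 4)*(a^2 - 3*a + 2) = (a - 4)*(a - 1)*(a - 2)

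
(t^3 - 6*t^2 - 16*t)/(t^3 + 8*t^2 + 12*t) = (t - 8)/(t + 6)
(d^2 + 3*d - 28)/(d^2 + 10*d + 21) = (d - 4)/(d + 3)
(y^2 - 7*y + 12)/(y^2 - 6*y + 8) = (y - 3)/(y - 2)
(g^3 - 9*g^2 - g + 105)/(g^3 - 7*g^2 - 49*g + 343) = (g^2 - 2*g - 15)/(g^2 - 49)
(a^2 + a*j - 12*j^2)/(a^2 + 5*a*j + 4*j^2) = (a - 3*j)/(a + j)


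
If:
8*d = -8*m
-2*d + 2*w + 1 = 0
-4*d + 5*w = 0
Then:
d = 5/2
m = -5/2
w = 2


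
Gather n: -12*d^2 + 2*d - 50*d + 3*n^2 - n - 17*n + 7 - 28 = -12*d^2 - 48*d + 3*n^2 - 18*n - 21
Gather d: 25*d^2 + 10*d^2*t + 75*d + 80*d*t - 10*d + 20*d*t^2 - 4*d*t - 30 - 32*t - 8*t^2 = d^2*(10*t + 25) + d*(20*t^2 + 76*t + 65) - 8*t^2 - 32*t - 30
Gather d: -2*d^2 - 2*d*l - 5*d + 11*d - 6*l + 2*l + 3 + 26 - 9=-2*d^2 + d*(6 - 2*l) - 4*l + 20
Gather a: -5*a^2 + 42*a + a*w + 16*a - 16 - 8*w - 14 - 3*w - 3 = -5*a^2 + a*(w + 58) - 11*w - 33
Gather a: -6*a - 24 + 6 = -6*a - 18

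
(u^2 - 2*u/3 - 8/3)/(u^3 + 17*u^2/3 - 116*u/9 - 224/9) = 3*(u - 2)/(3*u^2 + 13*u - 56)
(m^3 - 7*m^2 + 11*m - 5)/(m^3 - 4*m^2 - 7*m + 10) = (m - 1)/(m + 2)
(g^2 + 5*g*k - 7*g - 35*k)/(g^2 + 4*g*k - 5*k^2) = (g - 7)/(g - k)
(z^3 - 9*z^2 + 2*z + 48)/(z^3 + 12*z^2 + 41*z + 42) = (z^2 - 11*z + 24)/(z^2 + 10*z + 21)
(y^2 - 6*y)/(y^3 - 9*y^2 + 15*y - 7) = y*(y - 6)/(y^3 - 9*y^2 + 15*y - 7)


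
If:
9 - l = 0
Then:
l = 9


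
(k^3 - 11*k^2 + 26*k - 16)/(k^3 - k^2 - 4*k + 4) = (k - 8)/(k + 2)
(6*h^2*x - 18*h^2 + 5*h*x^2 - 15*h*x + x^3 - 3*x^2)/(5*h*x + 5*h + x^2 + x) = (6*h^2*x - 18*h^2 + 5*h*x^2 - 15*h*x + x^3 - 3*x^2)/(5*h*x + 5*h + x^2 + x)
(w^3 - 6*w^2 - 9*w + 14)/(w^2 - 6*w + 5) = (w^2 - 5*w - 14)/(w - 5)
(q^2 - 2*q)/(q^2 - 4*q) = (q - 2)/(q - 4)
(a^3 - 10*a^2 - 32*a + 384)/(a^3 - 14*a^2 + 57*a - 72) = (a^2 - 2*a - 48)/(a^2 - 6*a + 9)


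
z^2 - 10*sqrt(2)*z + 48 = (z - 6*sqrt(2))*(z - 4*sqrt(2))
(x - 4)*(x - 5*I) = x^2 - 4*x - 5*I*x + 20*I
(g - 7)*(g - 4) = g^2 - 11*g + 28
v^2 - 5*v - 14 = (v - 7)*(v + 2)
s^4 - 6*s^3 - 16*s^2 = s^2*(s - 8)*(s + 2)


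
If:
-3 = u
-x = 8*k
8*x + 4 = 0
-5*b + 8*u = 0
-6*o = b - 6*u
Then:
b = -24/5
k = 1/16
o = -11/5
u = -3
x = -1/2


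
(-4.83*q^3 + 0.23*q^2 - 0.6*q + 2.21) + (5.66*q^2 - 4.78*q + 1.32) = -4.83*q^3 + 5.89*q^2 - 5.38*q + 3.53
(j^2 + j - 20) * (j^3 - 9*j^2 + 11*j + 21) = j^5 - 8*j^4 - 18*j^3 + 212*j^2 - 199*j - 420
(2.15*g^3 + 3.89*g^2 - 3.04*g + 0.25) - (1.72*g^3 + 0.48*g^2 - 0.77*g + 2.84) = 0.43*g^3 + 3.41*g^2 - 2.27*g - 2.59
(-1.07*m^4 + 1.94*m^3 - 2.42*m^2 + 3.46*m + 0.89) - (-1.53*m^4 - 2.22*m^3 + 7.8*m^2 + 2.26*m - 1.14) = 0.46*m^4 + 4.16*m^3 - 10.22*m^2 + 1.2*m + 2.03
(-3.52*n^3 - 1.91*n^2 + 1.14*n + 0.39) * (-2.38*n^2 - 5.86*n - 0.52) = 8.3776*n^5 + 25.173*n^4 + 10.3098*n^3 - 6.6154*n^2 - 2.8782*n - 0.2028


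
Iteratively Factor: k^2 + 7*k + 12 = (k + 3)*(k + 4)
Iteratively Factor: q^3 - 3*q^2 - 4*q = (q + 1)*(q^2 - 4*q) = q*(q + 1)*(q - 4)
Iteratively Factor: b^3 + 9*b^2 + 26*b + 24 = (b + 3)*(b^2 + 6*b + 8) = (b + 2)*(b + 3)*(b + 4)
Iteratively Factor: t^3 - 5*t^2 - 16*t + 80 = (t - 4)*(t^2 - t - 20) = (t - 5)*(t - 4)*(t + 4)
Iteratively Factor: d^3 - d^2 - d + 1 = (d - 1)*(d^2 - 1) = (d - 1)*(d + 1)*(d - 1)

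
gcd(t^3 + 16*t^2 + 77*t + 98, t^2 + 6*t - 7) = t + 7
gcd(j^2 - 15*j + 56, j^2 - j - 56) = j - 8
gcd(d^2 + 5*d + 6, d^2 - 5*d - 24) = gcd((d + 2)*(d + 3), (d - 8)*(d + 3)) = d + 3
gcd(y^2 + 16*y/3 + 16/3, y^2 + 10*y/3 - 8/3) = y + 4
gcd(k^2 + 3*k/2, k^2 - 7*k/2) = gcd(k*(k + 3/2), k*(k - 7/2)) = k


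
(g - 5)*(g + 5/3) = g^2 - 10*g/3 - 25/3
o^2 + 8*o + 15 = (o + 3)*(o + 5)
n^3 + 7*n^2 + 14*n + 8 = (n + 1)*(n + 2)*(n + 4)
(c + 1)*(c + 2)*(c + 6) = c^3 + 9*c^2 + 20*c + 12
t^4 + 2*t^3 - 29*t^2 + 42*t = t*(t - 3)*(t - 2)*(t + 7)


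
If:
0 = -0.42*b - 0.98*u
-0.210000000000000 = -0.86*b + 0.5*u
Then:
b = 0.20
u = -0.08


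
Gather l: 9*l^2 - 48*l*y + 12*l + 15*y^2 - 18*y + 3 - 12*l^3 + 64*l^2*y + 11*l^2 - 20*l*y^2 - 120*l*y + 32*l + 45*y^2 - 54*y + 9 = -12*l^3 + l^2*(64*y + 20) + l*(-20*y^2 - 168*y + 44) + 60*y^2 - 72*y + 12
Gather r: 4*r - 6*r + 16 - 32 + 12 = -2*r - 4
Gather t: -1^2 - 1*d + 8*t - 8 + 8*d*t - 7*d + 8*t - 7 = -8*d + t*(8*d + 16) - 16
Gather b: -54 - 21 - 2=-77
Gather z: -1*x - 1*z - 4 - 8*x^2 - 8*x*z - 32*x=-8*x^2 - 33*x + z*(-8*x - 1) - 4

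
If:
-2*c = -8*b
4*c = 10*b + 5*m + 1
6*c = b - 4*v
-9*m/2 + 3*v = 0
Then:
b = 6/151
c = 24/151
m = -23/151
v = -69/302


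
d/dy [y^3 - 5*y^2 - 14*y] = 3*y^2 - 10*y - 14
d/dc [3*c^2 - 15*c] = 6*c - 15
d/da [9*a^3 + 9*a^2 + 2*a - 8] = 27*a^2 + 18*a + 2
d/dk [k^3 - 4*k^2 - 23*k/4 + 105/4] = 3*k^2 - 8*k - 23/4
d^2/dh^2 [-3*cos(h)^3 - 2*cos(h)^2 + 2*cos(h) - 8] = cos(h)/4 + 4*cos(2*h) + 27*cos(3*h)/4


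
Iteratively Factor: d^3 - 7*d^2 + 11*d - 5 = (d - 1)*(d^2 - 6*d + 5) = (d - 1)^2*(d - 5)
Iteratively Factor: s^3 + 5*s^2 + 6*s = (s)*(s^2 + 5*s + 6) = s*(s + 3)*(s + 2)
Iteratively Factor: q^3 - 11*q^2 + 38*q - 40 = (q - 2)*(q^2 - 9*q + 20) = (q - 4)*(q - 2)*(q - 5)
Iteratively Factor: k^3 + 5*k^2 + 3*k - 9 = (k + 3)*(k^2 + 2*k - 3) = (k + 3)^2*(k - 1)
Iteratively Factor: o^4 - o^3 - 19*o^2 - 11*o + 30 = (o + 3)*(o^3 - 4*o^2 - 7*o + 10) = (o - 5)*(o + 3)*(o^2 + o - 2) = (o - 5)*(o - 1)*(o + 3)*(o + 2)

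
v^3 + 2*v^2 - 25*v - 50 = (v - 5)*(v + 2)*(v + 5)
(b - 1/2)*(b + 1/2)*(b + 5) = b^3 + 5*b^2 - b/4 - 5/4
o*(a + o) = a*o + o^2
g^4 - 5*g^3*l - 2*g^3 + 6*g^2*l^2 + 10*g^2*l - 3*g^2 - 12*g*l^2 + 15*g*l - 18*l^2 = (g - 3)*(g + 1)*(g - 3*l)*(g - 2*l)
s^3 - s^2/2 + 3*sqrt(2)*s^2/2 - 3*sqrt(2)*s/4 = s*(s - 1/2)*(s + 3*sqrt(2)/2)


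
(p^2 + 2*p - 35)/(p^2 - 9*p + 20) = (p + 7)/(p - 4)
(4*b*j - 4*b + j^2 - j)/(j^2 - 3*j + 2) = (4*b + j)/(j - 2)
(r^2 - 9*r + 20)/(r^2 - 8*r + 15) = (r - 4)/(r - 3)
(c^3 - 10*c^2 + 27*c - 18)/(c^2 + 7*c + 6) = (c^3 - 10*c^2 + 27*c - 18)/(c^2 + 7*c + 6)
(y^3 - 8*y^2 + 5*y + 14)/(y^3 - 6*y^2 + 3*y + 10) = (y - 7)/(y - 5)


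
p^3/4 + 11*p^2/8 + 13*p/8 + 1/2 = (p/4 + 1)*(p + 1/2)*(p + 1)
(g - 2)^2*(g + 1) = g^3 - 3*g^2 + 4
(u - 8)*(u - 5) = u^2 - 13*u + 40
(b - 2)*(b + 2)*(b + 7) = b^3 + 7*b^2 - 4*b - 28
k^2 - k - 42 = (k - 7)*(k + 6)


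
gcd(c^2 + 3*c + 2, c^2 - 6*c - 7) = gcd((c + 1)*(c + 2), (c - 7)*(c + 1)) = c + 1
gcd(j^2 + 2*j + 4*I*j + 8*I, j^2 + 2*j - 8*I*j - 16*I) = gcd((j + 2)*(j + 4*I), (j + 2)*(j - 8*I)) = j + 2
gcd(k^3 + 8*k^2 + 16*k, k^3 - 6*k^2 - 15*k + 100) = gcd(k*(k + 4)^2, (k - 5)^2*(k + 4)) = k + 4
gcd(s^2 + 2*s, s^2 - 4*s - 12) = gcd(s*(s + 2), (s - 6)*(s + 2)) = s + 2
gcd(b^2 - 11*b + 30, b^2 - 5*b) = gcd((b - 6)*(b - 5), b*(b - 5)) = b - 5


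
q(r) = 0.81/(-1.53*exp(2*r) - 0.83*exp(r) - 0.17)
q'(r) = 0.81*(3.06*exp(2*r) + 0.83*exp(r))/(-1.53*exp(2*r) - 0.83*exp(r) - 0.17)^2 = (2.4786*exp(r) + 0.6723)*exp(r)/(1.53*exp(2*r) + 0.83*exp(r) + 0.17)^2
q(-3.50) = -4.12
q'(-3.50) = 0.58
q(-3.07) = -3.82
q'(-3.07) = 0.81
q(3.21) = -0.00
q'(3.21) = 0.00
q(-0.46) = -0.62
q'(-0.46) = 0.83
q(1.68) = -0.02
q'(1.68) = 0.03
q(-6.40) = -4.73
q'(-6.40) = 0.04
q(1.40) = -0.03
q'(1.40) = 0.05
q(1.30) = -0.03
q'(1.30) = 0.06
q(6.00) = 0.00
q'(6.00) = 0.00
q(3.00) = 0.00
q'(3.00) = 0.00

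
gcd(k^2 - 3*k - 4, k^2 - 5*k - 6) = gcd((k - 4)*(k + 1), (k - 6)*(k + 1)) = k + 1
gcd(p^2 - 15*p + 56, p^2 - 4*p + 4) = 1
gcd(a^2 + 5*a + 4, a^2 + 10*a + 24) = a + 4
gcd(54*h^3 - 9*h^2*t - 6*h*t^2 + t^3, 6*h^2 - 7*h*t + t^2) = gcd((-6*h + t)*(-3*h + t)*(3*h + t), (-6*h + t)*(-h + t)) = -6*h + t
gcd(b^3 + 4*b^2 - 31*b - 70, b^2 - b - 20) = b - 5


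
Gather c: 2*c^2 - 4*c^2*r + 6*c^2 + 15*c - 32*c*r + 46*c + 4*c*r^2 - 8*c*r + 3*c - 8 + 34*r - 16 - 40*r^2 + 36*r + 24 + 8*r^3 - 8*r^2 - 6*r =c^2*(8 - 4*r) + c*(4*r^2 - 40*r + 64) + 8*r^3 - 48*r^2 + 64*r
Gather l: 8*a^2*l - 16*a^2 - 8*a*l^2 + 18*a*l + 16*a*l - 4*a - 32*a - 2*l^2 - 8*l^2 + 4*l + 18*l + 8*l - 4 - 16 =-16*a^2 - 36*a + l^2*(-8*a - 10) + l*(8*a^2 + 34*a + 30) - 20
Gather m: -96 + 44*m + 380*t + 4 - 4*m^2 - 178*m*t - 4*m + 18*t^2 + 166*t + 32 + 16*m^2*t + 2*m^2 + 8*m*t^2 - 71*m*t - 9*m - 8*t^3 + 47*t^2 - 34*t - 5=m^2*(16*t - 2) + m*(8*t^2 - 249*t + 31) - 8*t^3 + 65*t^2 + 512*t - 65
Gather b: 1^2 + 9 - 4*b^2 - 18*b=-4*b^2 - 18*b + 10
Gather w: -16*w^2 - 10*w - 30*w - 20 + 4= -16*w^2 - 40*w - 16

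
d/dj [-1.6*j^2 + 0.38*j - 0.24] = 0.38 - 3.2*j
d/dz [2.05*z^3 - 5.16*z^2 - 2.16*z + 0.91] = 6.15*z^2 - 10.32*z - 2.16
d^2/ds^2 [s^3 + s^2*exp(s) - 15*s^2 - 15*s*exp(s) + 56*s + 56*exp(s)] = s^2*exp(s) - 11*s*exp(s) + 6*s + 28*exp(s) - 30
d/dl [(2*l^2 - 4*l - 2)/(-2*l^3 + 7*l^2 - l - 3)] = 2*(2*l^4 - 8*l^3 + 7*l^2 + 8*l + 5)/(4*l^6 - 28*l^5 + 53*l^4 - 2*l^3 - 41*l^2 + 6*l + 9)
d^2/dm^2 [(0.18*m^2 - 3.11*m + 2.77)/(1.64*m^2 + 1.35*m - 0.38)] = (4.44089209850063e-16*m^4 - 17.526352*m^3 + 45.374208*m^2 + 25.167768*m + 10.410302)/(4.410944*m^6 + 10.89288*m^5 + 5.900556*m^4 - 2.587545*m^3 - 1.367202*m^2 + 0.58482*m - 0.054872)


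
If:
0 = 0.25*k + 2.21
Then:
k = -8.84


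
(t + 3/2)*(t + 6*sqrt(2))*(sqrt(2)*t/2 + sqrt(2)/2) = sqrt(2)*t^3/2 + 5*sqrt(2)*t^2/4 + 6*t^2 + 3*sqrt(2)*t/4 + 15*t + 9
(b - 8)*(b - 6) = b^2 - 14*b + 48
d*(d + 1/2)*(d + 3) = d^3 + 7*d^2/2 + 3*d/2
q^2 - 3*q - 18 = (q - 6)*(q + 3)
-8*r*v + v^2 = v*(-8*r + v)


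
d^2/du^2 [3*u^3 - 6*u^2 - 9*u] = 18*u - 12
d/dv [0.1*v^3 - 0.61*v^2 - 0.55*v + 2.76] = 0.3*v^2 - 1.22*v - 0.55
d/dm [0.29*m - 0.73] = 0.290000000000000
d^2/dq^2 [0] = 0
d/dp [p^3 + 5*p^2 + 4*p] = 3*p^2 + 10*p + 4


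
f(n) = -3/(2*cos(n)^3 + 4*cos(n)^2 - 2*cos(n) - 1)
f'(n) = -3*(6*sin(n)*cos(n)^2 + 8*sin(n)*cos(n) - 2*sin(n))/(2*cos(n)^3 + 4*cos(n)^2 - 2*cos(n) - 1)^2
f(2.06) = -4.87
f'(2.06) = 30.99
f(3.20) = -1.00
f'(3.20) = -0.08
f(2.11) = -3.70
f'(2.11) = 17.73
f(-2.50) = -1.40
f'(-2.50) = -1.78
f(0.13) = -1.03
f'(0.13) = -0.55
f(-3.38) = -1.04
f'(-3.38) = 0.35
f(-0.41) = -1.45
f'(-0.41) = 2.89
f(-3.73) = -1.32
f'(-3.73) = 1.44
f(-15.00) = -1.54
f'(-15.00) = -2.37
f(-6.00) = -1.18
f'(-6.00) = -1.46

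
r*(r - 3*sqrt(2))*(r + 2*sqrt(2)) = r^3 - sqrt(2)*r^2 - 12*r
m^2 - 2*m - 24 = (m - 6)*(m + 4)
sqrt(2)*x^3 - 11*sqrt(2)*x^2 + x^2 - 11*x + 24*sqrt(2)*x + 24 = (x - 8)*(x - 3)*(sqrt(2)*x + 1)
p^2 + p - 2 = (p - 1)*(p + 2)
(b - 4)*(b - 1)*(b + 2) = b^3 - 3*b^2 - 6*b + 8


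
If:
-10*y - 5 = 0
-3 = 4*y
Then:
No Solution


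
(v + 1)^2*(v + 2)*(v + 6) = v^4 + 10*v^3 + 29*v^2 + 32*v + 12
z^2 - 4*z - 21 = (z - 7)*(z + 3)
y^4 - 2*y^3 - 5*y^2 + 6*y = y*(y - 3)*(y - 1)*(y + 2)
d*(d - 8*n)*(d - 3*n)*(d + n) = d^4 - 10*d^3*n + 13*d^2*n^2 + 24*d*n^3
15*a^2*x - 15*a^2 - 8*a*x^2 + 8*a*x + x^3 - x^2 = (-5*a + x)*(-3*a + x)*(x - 1)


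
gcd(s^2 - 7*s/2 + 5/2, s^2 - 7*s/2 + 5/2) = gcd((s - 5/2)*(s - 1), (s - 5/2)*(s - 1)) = s^2 - 7*s/2 + 5/2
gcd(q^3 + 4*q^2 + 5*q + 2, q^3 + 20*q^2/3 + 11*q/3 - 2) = q + 1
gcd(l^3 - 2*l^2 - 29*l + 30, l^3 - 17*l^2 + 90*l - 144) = l - 6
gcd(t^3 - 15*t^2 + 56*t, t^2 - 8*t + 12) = 1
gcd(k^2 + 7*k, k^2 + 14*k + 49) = k + 7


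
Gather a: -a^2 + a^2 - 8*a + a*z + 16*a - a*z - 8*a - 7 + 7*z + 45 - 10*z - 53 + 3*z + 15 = 0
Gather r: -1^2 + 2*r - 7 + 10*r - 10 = 12*r - 18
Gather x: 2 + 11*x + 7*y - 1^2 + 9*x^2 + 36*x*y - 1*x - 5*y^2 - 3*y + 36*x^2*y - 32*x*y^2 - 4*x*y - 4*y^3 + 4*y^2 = x^2*(36*y + 9) + x*(-32*y^2 + 32*y + 10) - 4*y^3 - y^2 + 4*y + 1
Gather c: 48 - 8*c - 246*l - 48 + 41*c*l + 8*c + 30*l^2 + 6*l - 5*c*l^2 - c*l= c*(-5*l^2 + 40*l) + 30*l^2 - 240*l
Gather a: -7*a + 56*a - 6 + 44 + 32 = 49*a + 70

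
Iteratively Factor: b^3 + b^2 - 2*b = (b - 1)*(b^2 + 2*b) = (b - 1)*(b + 2)*(b)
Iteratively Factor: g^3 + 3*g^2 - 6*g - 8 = (g + 4)*(g^2 - g - 2) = (g + 1)*(g + 4)*(g - 2)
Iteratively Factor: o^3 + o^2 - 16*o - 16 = (o + 4)*(o^2 - 3*o - 4) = (o - 4)*(o + 4)*(o + 1)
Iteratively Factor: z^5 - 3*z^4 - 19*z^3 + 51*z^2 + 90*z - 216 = (z + 3)*(z^4 - 6*z^3 - z^2 + 54*z - 72) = (z - 2)*(z + 3)*(z^3 - 4*z^2 - 9*z + 36) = (z - 4)*(z - 2)*(z + 3)*(z^2 - 9) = (z - 4)*(z - 2)*(z + 3)^2*(z - 3)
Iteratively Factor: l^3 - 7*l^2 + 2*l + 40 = (l + 2)*(l^2 - 9*l + 20) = (l - 4)*(l + 2)*(l - 5)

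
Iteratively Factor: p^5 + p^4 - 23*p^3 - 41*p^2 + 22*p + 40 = (p - 1)*(p^4 + 2*p^3 - 21*p^2 - 62*p - 40) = (p - 1)*(p + 4)*(p^3 - 2*p^2 - 13*p - 10) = (p - 1)*(p + 1)*(p + 4)*(p^2 - 3*p - 10) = (p - 5)*(p - 1)*(p + 1)*(p + 4)*(p + 2)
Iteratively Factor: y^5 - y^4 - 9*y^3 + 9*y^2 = (y)*(y^4 - y^3 - 9*y^2 + 9*y) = y*(y - 3)*(y^3 + 2*y^2 - 3*y) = y*(y - 3)*(y + 3)*(y^2 - y) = y*(y - 3)*(y - 1)*(y + 3)*(y)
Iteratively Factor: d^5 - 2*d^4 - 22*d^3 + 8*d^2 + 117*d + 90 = (d + 1)*(d^4 - 3*d^3 - 19*d^2 + 27*d + 90) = (d + 1)*(d + 3)*(d^3 - 6*d^2 - d + 30) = (d - 5)*(d + 1)*(d + 3)*(d^2 - d - 6) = (d - 5)*(d + 1)*(d + 2)*(d + 3)*(d - 3)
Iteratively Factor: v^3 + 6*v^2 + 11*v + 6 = (v + 3)*(v^2 + 3*v + 2) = (v + 2)*(v + 3)*(v + 1)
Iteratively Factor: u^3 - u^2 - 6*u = (u)*(u^2 - u - 6) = u*(u - 3)*(u + 2)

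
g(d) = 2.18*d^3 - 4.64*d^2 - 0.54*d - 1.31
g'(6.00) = 179.22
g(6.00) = 299.29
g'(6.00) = 179.22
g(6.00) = 299.29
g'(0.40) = -3.21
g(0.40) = -2.13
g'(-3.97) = 139.38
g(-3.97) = -208.70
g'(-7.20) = 405.31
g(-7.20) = -1051.64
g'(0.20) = -2.13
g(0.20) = -1.59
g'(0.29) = -2.68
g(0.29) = -1.80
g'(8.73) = 416.88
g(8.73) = 1090.79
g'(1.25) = -1.92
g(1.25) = -4.98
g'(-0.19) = 1.46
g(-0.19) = -1.39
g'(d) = 6.54*d^2 - 9.28*d - 0.54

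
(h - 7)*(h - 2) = h^2 - 9*h + 14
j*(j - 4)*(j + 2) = j^3 - 2*j^2 - 8*j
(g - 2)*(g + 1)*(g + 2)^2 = g^4 + 3*g^3 - 2*g^2 - 12*g - 8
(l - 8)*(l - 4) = l^2 - 12*l + 32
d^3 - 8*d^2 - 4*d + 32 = (d - 8)*(d - 2)*(d + 2)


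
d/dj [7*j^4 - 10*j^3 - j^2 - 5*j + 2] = 28*j^3 - 30*j^2 - 2*j - 5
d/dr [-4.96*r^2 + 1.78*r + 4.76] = 1.78 - 9.92*r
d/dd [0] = 0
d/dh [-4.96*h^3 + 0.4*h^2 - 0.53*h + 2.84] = -14.88*h^2 + 0.8*h - 0.53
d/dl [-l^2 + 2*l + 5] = 2 - 2*l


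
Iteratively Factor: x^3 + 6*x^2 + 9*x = (x)*(x^2 + 6*x + 9) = x*(x + 3)*(x + 3)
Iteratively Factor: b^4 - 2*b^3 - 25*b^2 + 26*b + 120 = (b + 4)*(b^3 - 6*b^2 - b + 30) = (b - 5)*(b + 4)*(b^2 - b - 6) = (b - 5)*(b + 2)*(b + 4)*(b - 3)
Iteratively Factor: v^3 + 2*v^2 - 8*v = (v)*(v^2 + 2*v - 8) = v*(v + 4)*(v - 2)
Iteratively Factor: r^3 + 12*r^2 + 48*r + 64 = (r + 4)*(r^2 + 8*r + 16) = (r + 4)^2*(r + 4)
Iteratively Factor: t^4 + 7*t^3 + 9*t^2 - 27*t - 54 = (t + 3)*(t^3 + 4*t^2 - 3*t - 18) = (t - 2)*(t + 3)*(t^2 + 6*t + 9) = (t - 2)*(t + 3)^2*(t + 3)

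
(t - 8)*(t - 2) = t^2 - 10*t + 16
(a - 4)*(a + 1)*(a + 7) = a^3 + 4*a^2 - 25*a - 28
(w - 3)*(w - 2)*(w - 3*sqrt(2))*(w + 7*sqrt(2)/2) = w^4 - 5*w^3 + sqrt(2)*w^3/2 - 15*w^2 - 5*sqrt(2)*w^2/2 + 3*sqrt(2)*w + 105*w - 126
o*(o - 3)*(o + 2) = o^3 - o^2 - 6*o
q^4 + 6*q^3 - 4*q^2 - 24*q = q*(q - 2)*(q + 2)*(q + 6)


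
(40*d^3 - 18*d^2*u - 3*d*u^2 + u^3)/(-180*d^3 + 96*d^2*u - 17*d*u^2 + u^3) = (-8*d^2 + 2*d*u + u^2)/(36*d^2 - 12*d*u + u^2)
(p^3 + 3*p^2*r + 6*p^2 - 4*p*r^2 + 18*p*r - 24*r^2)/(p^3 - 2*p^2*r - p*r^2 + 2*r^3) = (p^2 + 4*p*r + 6*p + 24*r)/(p^2 - p*r - 2*r^2)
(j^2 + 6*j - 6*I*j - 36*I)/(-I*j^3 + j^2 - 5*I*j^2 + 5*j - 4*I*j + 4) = (I*j^2 + 6*j*(1 + I) + 36)/(j^3 + j^2*(5 + I) + j*(4 + 5*I) + 4*I)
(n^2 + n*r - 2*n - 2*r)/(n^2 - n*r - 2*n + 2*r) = (-n - r)/(-n + r)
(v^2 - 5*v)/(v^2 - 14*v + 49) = v*(v - 5)/(v^2 - 14*v + 49)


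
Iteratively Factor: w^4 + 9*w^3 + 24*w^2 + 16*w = (w + 4)*(w^3 + 5*w^2 + 4*w) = w*(w + 4)*(w^2 + 5*w + 4) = w*(w + 1)*(w + 4)*(w + 4)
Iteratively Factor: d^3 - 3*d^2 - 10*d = (d)*(d^2 - 3*d - 10) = d*(d + 2)*(d - 5)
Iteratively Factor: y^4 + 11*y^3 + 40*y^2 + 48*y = (y + 4)*(y^3 + 7*y^2 + 12*y) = (y + 3)*(y + 4)*(y^2 + 4*y) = y*(y + 3)*(y + 4)*(y + 4)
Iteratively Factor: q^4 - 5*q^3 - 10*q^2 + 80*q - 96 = (q - 2)*(q^3 - 3*q^2 - 16*q + 48) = (q - 3)*(q - 2)*(q^2 - 16) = (q - 4)*(q - 3)*(q - 2)*(q + 4)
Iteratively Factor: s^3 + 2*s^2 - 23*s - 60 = (s + 4)*(s^2 - 2*s - 15) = (s + 3)*(s + 4)*(s - 5)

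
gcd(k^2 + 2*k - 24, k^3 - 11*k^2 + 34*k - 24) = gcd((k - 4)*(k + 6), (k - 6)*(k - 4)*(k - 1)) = k - 4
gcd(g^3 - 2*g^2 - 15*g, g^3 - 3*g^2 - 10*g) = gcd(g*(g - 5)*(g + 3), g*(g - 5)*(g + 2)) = g^2 - 5*g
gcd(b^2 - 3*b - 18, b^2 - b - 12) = b + 3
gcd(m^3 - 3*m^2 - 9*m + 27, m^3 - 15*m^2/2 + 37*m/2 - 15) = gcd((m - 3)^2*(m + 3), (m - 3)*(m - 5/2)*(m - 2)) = m - 3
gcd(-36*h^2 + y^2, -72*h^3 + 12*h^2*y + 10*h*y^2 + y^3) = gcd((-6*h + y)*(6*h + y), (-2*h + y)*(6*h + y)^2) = 6*h + y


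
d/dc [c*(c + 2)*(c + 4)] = 3*c^2 + 12*c + 8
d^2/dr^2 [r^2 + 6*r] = 2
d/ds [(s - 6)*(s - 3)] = 2*s - 9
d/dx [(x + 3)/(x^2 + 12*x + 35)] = (x^2 + 12*x - 2*(x + 3)*(x + 6) + 35)/(x^2 + 12*x + 35)^2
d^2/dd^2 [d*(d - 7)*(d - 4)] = 6*d - 22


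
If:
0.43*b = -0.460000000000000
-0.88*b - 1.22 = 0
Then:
No Solution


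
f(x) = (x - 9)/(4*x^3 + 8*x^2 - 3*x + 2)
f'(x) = (x - 9)*(-12*x^2 - 16*x + 3)/(4*x^3 + 8*x^2 - 3*x + 2)^2 + 1/(4*x^3 + 8*x^2 - 3*x + 2) = (4*x^3 + 8*x^2 - 3*x - (x - 9)*(12*x^2 + 16*x - 3) + 2)/(4*x^3 + 8*x^2 - 3*x + 2)^2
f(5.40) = -0.00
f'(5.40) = 0.00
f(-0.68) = -1.49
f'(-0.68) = -1.77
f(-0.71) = -1.44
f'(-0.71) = -1.63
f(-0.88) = -1.22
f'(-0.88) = -1.05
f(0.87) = -1.01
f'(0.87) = 2.62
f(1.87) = -0.14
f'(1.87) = 0.21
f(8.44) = -0.00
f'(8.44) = 0.00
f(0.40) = -3.68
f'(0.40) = 8.81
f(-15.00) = 0.00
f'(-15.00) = 0.00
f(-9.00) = 0.01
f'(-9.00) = 0.00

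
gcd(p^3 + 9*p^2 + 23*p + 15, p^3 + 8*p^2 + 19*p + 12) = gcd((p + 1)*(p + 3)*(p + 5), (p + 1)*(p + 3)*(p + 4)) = p^2 + 4*p + 3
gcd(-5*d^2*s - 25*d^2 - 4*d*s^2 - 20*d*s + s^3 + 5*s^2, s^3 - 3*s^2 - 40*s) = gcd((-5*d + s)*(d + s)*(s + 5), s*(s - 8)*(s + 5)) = s + 5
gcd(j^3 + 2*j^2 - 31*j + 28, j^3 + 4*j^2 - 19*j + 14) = j^2 + 6*j - 7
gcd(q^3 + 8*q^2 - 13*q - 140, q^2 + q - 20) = q^2 + q - 20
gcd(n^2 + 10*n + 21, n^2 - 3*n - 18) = n + 3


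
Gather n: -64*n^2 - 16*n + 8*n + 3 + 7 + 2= -64*n^2 - 8*n + 12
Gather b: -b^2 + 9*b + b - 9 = -b^2 + 10*b - 9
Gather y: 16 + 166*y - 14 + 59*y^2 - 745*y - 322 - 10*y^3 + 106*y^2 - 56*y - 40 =-10*y^3 + 165*y^2 - 635*y - 360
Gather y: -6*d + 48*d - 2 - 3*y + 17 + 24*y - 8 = 42*d + 21*y + 7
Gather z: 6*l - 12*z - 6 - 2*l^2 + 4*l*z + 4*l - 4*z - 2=-2*l^2 + 10*l + z*(4*l - 16) - 8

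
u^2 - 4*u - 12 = (u - 6)*(u + 2)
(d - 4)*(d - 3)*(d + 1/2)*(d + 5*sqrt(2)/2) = d^4 - 13*d^3/2 + 5*sqrt(2)*d^3/2 - 65*sqrt(2)*d^2/4 + 17*d^2/2 + 6*d + 85*sqrt(2)*d/4 + 15*sqrt(2)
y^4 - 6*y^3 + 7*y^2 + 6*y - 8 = (y - 4)*(y - 2)*(y - 1)*(y + 1)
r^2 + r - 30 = (r - 5)*(r + 6)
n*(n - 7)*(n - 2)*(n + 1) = n^4 - 8*n^3 + 5*n^2 + 14*n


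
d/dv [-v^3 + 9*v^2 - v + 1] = -3*v^2 + 18*v - 1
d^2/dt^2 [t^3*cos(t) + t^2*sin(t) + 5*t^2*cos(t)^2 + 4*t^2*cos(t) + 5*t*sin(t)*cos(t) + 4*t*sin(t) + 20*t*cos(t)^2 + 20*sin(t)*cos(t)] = -t^3*cos(t) - 7*t^2*sin(t) - 4*t^2*cos(t) - 10*t^2*cos(2*t) - 20*t*sin(t) - 30*t*sin(2*t) + 10*t*cos(t) - 40*t*cos(2*t) + 2*sin(t) - 80*sin(2*t) + 16*cos(t) + 15*cos(2*t) + 5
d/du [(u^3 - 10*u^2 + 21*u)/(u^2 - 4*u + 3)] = (u^2 - 2*u + 7)/(u^2 - 2*u + 1)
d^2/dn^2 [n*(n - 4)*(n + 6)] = 6*n + 4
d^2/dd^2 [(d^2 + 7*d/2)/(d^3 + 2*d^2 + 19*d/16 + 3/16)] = 16*(512*d^6 + 5376*d^5 + 8928*d^4 + 3152*d^3 - 2592*d^2 - 2016*d - 381)/(4096*d^9 + 24576*d^8 + 63744*d^7 + 93440*d^6 + 84912*d^5 + 49344*d^4 + 18235*d^3 + 4113*d^2 + 513*d + 27)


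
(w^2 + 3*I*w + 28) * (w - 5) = w^3 - 5*w^2 + 3*I*w^2 + 28*w - 15*I*w - 140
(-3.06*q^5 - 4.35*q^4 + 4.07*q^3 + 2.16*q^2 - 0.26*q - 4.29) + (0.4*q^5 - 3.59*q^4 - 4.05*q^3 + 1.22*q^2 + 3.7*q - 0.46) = -2.66*q^5 - 7.94*q^4 + 0.0200000000000005*q^3 + 3.38*q^2 + 3.44*q - 4.75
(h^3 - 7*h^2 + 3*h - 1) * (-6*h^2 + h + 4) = -6*h^5 + 43*h^4 - 21*h^3 - 19*h^2 + 11*h - 4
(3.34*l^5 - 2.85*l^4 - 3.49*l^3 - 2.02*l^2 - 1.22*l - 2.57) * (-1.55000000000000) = -5.177*l^5 + 4.4175*l^4 + 5.4095*l^3 + 3.131*l^2 + 1.891*l + 3.9835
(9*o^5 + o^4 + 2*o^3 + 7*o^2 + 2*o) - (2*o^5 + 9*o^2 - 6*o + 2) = 7*o^5 + o^4 + 2*o^3 - 2*o^2 + 8*o - 2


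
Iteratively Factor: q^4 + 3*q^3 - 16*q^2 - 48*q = (q - 4)*(q^3 + 7*q^2 + 12*q) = q*(q - 4)*(q^2 + 7*q + 12) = q*(q - 4)*(q + 4)*(q + 3)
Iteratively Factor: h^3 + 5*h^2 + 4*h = (h + 4)*(h^2 + h) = h*(h + 4)*(h + 1)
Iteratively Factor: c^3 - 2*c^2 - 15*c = (c + 3)*(c^2 - 5*c) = (c - 5)*(c + 3)*(c)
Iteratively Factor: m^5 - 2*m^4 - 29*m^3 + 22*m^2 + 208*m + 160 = (m + 4)*(m^4 - 6*m^3 - 5*m^2 + 42*m + 40) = (m + 1)*(m + 4)*(m^3 - 7*m^2 + 2*m + 40) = (m - 4)*(m + 1)*(m + 4)*(m^2 - 3*m - 10) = (m - 4)*(m + 1)*(m + 2)*(m + 4)*(m - 5)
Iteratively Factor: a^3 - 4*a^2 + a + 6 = (a + 1)*(a^2 - 5*a + 6) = (a - 2)*(a + 1)*(a - 3)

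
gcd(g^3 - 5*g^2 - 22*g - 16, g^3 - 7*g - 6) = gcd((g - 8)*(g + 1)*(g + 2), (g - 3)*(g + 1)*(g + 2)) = g^2 + 3*g + 2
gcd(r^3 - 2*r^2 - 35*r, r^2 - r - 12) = 1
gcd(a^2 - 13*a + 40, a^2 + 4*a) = 1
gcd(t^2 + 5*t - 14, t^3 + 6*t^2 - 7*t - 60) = 1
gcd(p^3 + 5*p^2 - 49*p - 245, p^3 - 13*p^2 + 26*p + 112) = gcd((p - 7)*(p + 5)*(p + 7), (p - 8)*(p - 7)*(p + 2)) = p - 7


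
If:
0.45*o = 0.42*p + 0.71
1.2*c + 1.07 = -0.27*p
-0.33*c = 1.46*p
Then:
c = -0.94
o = 1.78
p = 0.21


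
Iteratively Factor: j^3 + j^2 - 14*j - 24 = (j - 4)*(j^2 + 5*j + 6) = (j - 4)*(j + 2)*(j + 3)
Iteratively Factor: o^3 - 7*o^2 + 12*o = (o)*(o^2 - 7*o + 12) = o*(o - 3)*(o - 4)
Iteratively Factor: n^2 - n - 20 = (n - 5)*(n + 4)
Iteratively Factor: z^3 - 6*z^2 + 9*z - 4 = (z - 1)*(z^2 - 5*z + 4) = (z - 4)*(z - 1)*(z - 1)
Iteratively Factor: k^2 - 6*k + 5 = (k - 5)*(k - 1)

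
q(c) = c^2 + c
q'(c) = 2*c + 1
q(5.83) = 39.82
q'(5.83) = 12.66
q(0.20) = 0.24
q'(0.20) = 1.40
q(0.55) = 0.85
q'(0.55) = 2.10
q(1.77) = 4.90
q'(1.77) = 4.54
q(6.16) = 44.11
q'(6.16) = 13.32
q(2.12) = 6.61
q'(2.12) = 5.24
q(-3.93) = 11.51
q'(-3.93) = -6.86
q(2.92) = 11.45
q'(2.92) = 6.84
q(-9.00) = 72.00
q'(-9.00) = -17.00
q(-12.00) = 132.00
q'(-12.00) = -23.00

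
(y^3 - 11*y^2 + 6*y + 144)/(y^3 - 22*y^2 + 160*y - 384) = (y + 3)/(y - 8)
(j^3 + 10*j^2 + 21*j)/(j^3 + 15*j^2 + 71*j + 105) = j/(j + 5)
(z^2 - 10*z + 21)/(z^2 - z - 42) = (z - 3)/(z + 6)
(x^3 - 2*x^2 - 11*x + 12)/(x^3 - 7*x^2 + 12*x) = (x^2 + 2*x - 3)/(x*(x - 3))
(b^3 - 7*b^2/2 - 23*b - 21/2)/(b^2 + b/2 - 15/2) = (2*b^2 - 13*b - 7)/(2*b - 5)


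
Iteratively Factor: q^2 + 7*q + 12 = (q + 3)*(q + 4)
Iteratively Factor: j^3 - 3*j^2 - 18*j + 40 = (j + 4)*(j^2 - 7*j + 10) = (j - 2)*(j + 4)*(j - 5)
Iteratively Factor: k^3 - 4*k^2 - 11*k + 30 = (k + 3)*(k^2 - 7*k + 10) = (k - 5)*(k + 3)*(k - 2)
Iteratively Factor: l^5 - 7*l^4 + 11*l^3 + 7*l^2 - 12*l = (l - 4)*(l^4 - 3*l^3 - l^2 + 3*l) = (l - 4)*(l - 3)*(l^3 - l) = (l - 4)*(l - 3)*(l - 1)*(l^2 + l) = l*(l - 4)*(l - 3)*(l - 1)*(l + 1)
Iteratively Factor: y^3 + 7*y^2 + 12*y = (y + 3)*(y^2 + 4*y) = y*(y + 3)*(y + 4)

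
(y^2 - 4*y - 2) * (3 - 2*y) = -2*y^3 + 11*y^2 - 8*y - 6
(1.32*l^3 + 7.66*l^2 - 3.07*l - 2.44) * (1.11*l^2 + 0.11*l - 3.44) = 1.4652*l^5 + 8.6478*l^4 - 7.1059*l^3 - 29.3965*l^2 + 10.2924*l + 8.3936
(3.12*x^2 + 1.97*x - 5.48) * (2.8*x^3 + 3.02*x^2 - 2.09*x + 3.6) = 8.736*x^5 + 14.9384*x^4 - 15.9154*x^3 - 9.4349*x^2 + 18.5452*x - 19.728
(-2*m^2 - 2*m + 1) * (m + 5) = -2*m^3 - 12*m^2 - 9*m + 5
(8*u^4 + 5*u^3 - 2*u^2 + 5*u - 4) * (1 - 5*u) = -40*u^5 - 17*u^4 + 15*u^3 - 27*u^2 + 25*u - 4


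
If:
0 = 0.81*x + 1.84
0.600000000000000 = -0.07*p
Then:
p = -8.57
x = -2.27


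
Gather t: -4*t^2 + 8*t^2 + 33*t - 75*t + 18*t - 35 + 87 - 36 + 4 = 4*t^2 - 24*t + 20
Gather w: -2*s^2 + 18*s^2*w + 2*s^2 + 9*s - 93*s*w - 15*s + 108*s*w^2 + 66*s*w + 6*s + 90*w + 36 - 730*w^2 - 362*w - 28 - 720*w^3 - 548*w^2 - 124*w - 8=-720*w^3 + w^2*(108*s - 1278) + w*(18*s^2 - 27*s - 396)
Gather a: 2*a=2*a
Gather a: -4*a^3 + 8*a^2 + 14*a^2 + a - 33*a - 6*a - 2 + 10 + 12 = -4*a^3 + 22*a^2 - 38*a + 20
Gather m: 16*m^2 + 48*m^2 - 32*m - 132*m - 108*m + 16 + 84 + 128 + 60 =64*m^2 - 272*m + 288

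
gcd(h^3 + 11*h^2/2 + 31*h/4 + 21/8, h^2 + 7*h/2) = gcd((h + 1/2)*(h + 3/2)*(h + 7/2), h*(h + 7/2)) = h + 7/2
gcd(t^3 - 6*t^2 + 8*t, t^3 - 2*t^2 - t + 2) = t - 2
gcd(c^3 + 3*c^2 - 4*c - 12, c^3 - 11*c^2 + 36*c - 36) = c - 2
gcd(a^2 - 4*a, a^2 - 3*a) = a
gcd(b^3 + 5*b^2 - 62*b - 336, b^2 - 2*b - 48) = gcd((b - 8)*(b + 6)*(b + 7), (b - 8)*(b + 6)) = b^2 - 2*b - 48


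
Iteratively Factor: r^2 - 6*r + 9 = (r - 3)*(r - 3)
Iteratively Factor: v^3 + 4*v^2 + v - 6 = (v + 2)*(v^2 + 2*v - 3) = (v - 1)*(v + 2)*(v + 3)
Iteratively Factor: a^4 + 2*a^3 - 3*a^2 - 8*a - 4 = (a + 1)*(a^3 + a^2 - 4*a - 4) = (a - 2)*(a + 1)*(a^2 + 3*a + 2) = (a - 2)*(a + 1)^2*(a + 2)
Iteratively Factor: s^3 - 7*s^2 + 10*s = (s - 2)*(s^2 - 5*s) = (s - 5)*(s - 2)*(s)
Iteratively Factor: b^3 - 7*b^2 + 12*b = (b - 4)*(b^2 - 3*b) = b*(b - 4)*(b - 3)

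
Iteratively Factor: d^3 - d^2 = (d - 1)*(d^2) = d*(d - 1)*(d)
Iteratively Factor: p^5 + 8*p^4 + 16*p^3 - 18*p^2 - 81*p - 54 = (p + 3)*(p^4 + 5*p^3 + p^2 - 21*p - 18) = (p + 3)^2*(p^3 + 2*p^2 - 5*p - 6) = (p - 2)*(p + 3)^2*(p^2 + 4*p + 3) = (p - 2)*(p + 3)^3*(p + 1)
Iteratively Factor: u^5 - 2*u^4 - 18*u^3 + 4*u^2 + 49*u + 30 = (u + 3)*(u^4 - 5*u^3 - 3*u^2 + 13*u + 10) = (u + 1)*(u + 3)*(u^3 - 6*u^2 + 3*u + 10) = (u + 1)^2*(u + 3)*(u^2 - 7*u + 10) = (u - 5)*(u + 1)^2*(u + 3)*(u - 2)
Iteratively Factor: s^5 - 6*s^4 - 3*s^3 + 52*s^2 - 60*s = (s - 2)*(s^4 - 4*s^3 - 11*s^2 + 30*s) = (s - 2)^2*(s^3 - 2*s^2 - 15*s) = (s - 2)^2*(s + 3)*(s^2 - 5*s) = s*(s - 2)^2*(s + 3)*(s - 5)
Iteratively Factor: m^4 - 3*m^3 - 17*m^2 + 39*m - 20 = (m + 4)*(m^3 - 7*m^2 + 11*m - 5) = (m - 1)*(m + 4)*(m^2 - 6*m + 5) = (m - 5)*(m - 1)*(m + 4)*(m - 1)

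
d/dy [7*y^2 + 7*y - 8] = 14*y + 7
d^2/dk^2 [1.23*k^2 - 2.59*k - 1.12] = 2.46000000000000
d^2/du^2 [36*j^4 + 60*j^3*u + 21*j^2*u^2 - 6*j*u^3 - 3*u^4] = 42*j^2 - 36*j*u - 36*u^2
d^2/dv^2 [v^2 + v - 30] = 2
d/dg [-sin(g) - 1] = -cos(g)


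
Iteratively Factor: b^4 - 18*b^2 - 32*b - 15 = (b + 1)*(b^3 - b^2 - 17*b - 15) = (b + 1)*(b + 3)*(b^2 - 4*b - 5) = (b + 1)^2*(b + 3)*(b - 5)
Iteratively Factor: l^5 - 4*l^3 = (l + 2)*(l^4 - 2*l^3) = l*(l + 2)*(l^3 - 2*l^2) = l^2*(l + 2)*(l^2 - 2*l) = l^2*(l - 2)*(l + 2)*(l)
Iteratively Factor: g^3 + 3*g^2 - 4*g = (g)*(g^2 + 3*g - 4) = g*(g - 1)*(g + 4)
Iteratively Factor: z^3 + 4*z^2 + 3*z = (z)*(z^2 + 4*z + 3) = z*(z + 3)*(z + 1)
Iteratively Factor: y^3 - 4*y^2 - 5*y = (y)*(y^2 - 4*y - 5) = y*(y + 1)*(y - 5)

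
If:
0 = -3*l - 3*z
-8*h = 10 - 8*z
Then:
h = z - 5/4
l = -z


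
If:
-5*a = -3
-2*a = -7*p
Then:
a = 3/5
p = 6/35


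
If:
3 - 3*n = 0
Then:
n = 1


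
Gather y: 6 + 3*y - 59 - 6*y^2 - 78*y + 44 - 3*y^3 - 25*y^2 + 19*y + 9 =-3*y^3 - 31*y^2 - 56*y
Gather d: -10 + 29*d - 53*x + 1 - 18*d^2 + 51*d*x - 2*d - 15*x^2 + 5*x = -18*d^2 + d*(51*x + 27) - 15*x^2 - 48*x - 9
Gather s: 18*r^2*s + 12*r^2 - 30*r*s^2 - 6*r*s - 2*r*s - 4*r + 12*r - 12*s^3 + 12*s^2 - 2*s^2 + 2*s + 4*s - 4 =12*r^2 + 8*r - 12*s^3 + s^2*(10 - 30*r) + s*(18*r^2 - 8*r + 6) - 4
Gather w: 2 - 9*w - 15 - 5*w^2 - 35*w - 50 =-5*w^2 - 44*w - 63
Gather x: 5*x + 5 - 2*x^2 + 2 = -2*x^2 + 5*x + 7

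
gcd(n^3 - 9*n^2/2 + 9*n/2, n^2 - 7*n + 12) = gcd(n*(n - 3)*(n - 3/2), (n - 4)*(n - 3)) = n - 3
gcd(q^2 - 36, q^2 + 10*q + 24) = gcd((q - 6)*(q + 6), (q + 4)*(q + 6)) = q + 6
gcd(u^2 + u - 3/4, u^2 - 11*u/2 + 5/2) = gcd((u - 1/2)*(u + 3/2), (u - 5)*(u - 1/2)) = u - 1/2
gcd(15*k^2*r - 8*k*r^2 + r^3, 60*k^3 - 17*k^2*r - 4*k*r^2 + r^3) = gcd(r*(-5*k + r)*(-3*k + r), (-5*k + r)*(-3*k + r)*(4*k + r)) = 15*k^2 - 8*k*r + r^2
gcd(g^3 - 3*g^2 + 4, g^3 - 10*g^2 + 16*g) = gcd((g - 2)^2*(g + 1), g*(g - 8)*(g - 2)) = g - 2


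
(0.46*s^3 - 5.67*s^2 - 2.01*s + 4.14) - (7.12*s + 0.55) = 0.46*s^3 - 5.67*s^2 - 9.13*s + 3.59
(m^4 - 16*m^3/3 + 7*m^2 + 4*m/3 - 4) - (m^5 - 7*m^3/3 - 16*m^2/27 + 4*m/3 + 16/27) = -m^5 + m^4 - 3*m^3 + 205*m^2/27 - 124/27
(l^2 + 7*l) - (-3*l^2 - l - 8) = 4*l^2 + 8*l + 8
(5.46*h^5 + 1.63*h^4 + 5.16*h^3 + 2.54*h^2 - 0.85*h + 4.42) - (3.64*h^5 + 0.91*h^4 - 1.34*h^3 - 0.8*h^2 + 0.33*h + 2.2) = 1.82*h^5 + 0.72*h^4 + 6.5*h^3 + 3.34*h^2 - 1.18*h + 2.22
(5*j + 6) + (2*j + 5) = 7*j + 11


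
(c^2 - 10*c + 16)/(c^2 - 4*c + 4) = (c - 8)/(c - 2)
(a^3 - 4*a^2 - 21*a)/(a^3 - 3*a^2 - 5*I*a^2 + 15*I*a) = (a^2 - 4*a - 21)/(a^2 - 3*a - 5*I*a + 15*I)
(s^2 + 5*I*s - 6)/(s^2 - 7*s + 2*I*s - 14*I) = (s + 3*I)/(s - 7)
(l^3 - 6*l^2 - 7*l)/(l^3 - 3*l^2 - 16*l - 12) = l*(l - 7)/(l^2 - 4*l - 12)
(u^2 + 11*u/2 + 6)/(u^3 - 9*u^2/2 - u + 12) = (u + 4)/(u^2 - 6*u + 8)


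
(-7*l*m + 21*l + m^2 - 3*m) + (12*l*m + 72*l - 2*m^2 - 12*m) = 5*l*m + 93*l - m^2 - 15*m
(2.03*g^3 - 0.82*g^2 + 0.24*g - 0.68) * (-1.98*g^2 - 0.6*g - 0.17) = -4.0194*g^5 + 0.4056*g^4 - 0.3283*g^3 + 1.3418*g^2 + 0.3672*g + 0.1156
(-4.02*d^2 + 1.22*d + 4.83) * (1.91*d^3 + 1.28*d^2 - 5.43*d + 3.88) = -7.6782*d^5 - 2.8154*d^4 + 32.6155*d^3 - 16.0398*d^2 - 21.4933*d + 18.7404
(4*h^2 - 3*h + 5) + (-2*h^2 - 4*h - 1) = 2*h^2 - 7*h + 4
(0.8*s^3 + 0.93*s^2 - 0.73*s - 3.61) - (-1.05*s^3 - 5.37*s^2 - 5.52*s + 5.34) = 1.85*s^3 + 6.3*s^2 + 4.79*s - 8.95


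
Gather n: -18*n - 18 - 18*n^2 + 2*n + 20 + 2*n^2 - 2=-16*n^2 - 16*n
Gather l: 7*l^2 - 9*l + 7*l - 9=7*l^2 - 2*l - 9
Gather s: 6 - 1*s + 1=7 - s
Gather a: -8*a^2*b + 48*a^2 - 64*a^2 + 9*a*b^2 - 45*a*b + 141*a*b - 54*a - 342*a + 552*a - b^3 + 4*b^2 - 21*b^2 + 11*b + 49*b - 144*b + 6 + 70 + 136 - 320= a^2*(-8*b - 16) + a*(9*b^2 + 96*b + 156) - b^3 - 17*b^2 - 84*b - 108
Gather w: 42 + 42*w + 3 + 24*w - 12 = 66*w + 33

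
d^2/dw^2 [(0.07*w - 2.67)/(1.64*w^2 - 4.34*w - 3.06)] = ((9.3652 - 0.6888*w)*(-1.64*w^2 + 4.34*w + 3.06) - (0.07*w - 2.67)*(3.28*w - 4.34)*(6.56*w - 8.68))/(-1.64*w^2 + 4.34*w + 3.06)^3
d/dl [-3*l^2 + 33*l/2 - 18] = 33/2 - 6*l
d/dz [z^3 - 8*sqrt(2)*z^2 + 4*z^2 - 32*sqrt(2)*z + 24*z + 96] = 3*z^2 - 16*sqrt(2)*z + 8*z - 32*sqrt(2) + 24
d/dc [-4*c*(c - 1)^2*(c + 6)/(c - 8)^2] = 8*(-c^4 + 14*c^3 + 48*c^2 - 85*c + 24)/(c^3 - 24*c^2 + 192*c - 512)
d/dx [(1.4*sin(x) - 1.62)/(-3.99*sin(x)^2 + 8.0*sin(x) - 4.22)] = (5.586*sin(x)^2 - 12.9276*sin(x) + 7.052)*cos(x)/(15.9201*sin(x)^4 - 63.84*sin(x)^3 + 97.6756*sin(x)^2 - 67.52*sin(x) + 17.8084)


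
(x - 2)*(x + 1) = x^2 - x - 2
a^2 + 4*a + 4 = (a + 2)^2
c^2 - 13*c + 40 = (c - 8)*(c - 5)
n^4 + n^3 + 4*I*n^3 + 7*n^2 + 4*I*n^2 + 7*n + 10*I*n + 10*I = (n + 1)*(n - 2*I)*(n + I)*(n + 5*I)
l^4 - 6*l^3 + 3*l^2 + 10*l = l*(l - 5)*(l - 2)*(l + 1)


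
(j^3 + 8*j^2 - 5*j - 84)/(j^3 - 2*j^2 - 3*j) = (j^2 + 11*j + 28)/(j*(j + 1))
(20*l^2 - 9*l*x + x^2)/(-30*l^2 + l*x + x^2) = (-4*l + x)/(6*l + x)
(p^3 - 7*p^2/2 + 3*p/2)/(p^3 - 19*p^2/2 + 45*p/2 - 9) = p/(p - 6)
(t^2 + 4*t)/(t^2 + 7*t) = (t + 4)/(t + 7)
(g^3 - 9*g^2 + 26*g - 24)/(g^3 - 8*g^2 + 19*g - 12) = (g - 2)/(g - 1)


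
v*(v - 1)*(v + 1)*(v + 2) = v^4 + 2*v^3 - v^2 - 2*v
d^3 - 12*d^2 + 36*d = d*(d - 6)^2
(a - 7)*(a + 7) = a^2 - 49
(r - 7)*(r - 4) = r^2 - 11*r + 28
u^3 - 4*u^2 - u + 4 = (u - 4)*(u - 1)*(u + 1)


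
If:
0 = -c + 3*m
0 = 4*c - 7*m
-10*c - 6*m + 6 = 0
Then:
No Solution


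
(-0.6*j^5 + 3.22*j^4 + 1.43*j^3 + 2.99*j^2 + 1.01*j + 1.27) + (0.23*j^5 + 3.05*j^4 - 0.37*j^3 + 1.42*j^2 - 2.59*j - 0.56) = -0.37*j^5 + 6.27*j^4 + 1.06*j^3 + 4.41*j^2 - 1.58*j + 0.71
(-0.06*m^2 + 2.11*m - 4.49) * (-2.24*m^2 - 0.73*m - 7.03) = 0.1344*m^4 - 4.6826*m^3 + 8.9391*m^2 - 11.5556*m + 31.5647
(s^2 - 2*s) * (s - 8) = s^3 - 10*s^2 + 16*s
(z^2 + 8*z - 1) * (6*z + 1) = 6*z^3 + 49*z^2 + 2*z - 1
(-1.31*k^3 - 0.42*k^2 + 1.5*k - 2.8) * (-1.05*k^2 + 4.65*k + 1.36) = 1.3755*k^5 - 5.6505*k^4 - 5.3096*k^3 + 9.3438*k^2 - 10.98*k - 3.808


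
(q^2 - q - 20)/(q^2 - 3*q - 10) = (q + 4)/(q + 2)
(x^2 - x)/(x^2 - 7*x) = (x - 1)/(x - 7)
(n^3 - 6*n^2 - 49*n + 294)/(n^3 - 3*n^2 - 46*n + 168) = (n - 7)/(n - 4)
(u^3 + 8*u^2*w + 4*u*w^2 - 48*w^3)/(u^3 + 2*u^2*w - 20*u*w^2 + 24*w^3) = (u + 4*w)/(u - 2*w)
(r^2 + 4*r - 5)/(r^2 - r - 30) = (r - 1)/(r - 6)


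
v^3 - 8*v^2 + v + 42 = (v - 7)*(v - 3)*(v + 2)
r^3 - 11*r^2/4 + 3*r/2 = r*(r - 2)*(r - 3/4)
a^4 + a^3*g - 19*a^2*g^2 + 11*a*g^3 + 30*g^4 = (a - 3*g)*(a - 2*g)*(a + g)*(a + 5*g)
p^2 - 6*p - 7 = (p - 7)*(p + 1)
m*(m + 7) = m^2 + 7*m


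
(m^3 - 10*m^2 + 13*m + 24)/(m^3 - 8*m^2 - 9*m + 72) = (m + 1)/(m + 3)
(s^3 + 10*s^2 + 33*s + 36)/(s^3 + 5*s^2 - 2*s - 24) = (s + 3)/(s - 2)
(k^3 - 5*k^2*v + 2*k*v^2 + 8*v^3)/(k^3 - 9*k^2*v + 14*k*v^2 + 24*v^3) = (-k + 2*v)/(-k + 6*v)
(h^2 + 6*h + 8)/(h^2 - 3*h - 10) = (h + 4)/(h - 5)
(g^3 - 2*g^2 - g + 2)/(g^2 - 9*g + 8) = (g^2 - g - 2)/(g - 8)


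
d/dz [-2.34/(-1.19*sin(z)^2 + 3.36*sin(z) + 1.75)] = (7.8624 - 5.5692*sin(z))*cos(z)/(-1.19*sin(z)^2 + 3.36*sin(z) + 1.75)^2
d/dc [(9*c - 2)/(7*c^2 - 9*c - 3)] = (-63*c^2 + 28*c - 45)/(49*c^4 - 126*c^3 + 39*c^2 + 54*c + 9)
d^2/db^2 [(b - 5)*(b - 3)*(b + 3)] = 6*b - 10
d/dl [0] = 0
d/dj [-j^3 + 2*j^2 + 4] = j*(4 - 3*j)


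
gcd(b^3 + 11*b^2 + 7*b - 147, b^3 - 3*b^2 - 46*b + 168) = b + 7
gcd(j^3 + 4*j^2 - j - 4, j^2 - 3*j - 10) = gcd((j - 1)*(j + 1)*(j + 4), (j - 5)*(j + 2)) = 1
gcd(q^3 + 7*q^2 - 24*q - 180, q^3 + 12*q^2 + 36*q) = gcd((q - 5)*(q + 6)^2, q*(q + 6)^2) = q^2 + 12*q + 36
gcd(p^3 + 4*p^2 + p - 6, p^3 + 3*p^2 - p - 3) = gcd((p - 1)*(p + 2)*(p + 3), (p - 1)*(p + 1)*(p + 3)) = p^2 + 2*p - 3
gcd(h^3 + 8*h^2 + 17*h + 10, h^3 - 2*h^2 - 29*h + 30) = h + 5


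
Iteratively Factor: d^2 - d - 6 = (d + 2)*(d - 3)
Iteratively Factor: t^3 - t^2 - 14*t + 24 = (t - 2)*(t^2 + t - 12) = (t - 3)*(t - 2)*(t + 4)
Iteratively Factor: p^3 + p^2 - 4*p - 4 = (p + 1)*(p^2 - 4) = (p - 2)*(p + 1)*(p + 2)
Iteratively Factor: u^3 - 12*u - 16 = (u - 4)*(u^2 + 4*u + 4) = (u - 4)*(u + 2)*(u + 2)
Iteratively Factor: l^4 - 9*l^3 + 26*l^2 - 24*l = (l - 2)*(l^3 - 7*l^2 + 12*l) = l*(l - 2)*(l^2 - 7*l + 12) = l*(l - 4)*(l - 2)*(l - 3)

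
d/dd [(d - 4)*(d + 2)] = 2*d - 2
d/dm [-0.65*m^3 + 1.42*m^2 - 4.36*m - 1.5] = -1.95*m^2 + 2.84*m - 4.36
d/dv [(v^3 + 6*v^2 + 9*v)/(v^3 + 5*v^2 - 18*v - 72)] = (-v^2 - 48*v - 72)/(v^4 + 4*v^3 - 44*v^2 - 96*v + 576)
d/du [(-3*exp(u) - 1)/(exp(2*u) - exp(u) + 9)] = ((2*exp(u) - 1)*(3*exp(u) + 1) - 3*exp(2*u) + 3*exp(u) - 27)*exp(u)/(exp(2*u) - exp(u) + 9)^2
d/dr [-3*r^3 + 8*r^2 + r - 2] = -9*r^2 + 16*r + 1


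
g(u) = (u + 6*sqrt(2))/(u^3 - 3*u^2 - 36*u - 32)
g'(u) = (u + 6*sqrt(2))*(-3*u^2 + 6*u + 36)/(u^3 - 3*u^2 - 36*u - 32)^2 + 1/(u^3 - 3*u^2 - 36*u - 32) = (u^3 - 3*u^2 - 36*u + 3*(u + 6*sqrt(2))*(-u^2 + 2*u + 12) - 32)/(-u^3 + 3*u^2 + 36*u + 32)^2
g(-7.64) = 0.00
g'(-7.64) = 0.00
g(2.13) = -0.09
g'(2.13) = 0.02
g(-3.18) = 0.27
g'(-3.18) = -0.13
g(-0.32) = -0.39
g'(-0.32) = 0.59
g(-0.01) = -0.27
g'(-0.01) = 0.27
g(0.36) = -0.20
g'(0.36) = 0.14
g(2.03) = -0.10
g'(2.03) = 0.02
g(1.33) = -0.12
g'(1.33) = 0.04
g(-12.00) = 0.00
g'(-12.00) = 0.00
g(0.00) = -0.27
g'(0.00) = 0.27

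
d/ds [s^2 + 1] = 2*s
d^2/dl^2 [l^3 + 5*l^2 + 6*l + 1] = 6*l + 10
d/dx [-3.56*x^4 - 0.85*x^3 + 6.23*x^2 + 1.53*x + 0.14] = -14.24*x^3 - 2.55*x^2 + 12.46*x + 1.53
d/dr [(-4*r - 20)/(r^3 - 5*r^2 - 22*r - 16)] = 8*(r^3 + 5*r^2 - 25*r - 47)/(r^6 - 10*r^5 - 19*r^4 + 188*r^3 + 644*r^2 + 704*r + 256)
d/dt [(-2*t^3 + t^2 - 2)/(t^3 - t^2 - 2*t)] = (t^4 + 8*t^3 + 4*t^2 - 4*t - 4)/(t^2*(t^4 - 2*t^3 - 3*t^2 + 4*t + 4))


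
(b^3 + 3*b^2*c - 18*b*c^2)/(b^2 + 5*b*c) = (b^2 + 3*b*c - 18*c^2)/(b + 5*c)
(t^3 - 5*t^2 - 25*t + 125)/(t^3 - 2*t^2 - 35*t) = (t^2 - 10*t + 25)/(t*(t - 7))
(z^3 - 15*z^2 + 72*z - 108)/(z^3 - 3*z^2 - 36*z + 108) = (z - 6)/(z + 6)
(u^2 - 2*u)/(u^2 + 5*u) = (u - 2)/(u + 5)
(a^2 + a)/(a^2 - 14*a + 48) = a*(a + 1)/(a^2 - 14*a + 48)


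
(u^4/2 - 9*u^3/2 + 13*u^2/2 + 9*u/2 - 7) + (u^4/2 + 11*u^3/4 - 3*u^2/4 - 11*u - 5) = u^4 - 7*u^3/4 + 23*u^2/4 - 13*u/2 - 12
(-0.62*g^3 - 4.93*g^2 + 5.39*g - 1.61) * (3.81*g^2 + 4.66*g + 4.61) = -2.3622*g^5 - 21.6725*g^4 - 5.2961*g^3 - 3.744*g^2 + 17.3453*g - 7.4221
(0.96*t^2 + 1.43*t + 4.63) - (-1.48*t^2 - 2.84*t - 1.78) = 2.44*t^2 + 4.27*t + 6.41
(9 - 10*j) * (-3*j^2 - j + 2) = 30*j^3 - 17*j^2 - 29*j + 18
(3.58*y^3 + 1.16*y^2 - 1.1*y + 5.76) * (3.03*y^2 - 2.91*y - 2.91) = 10.8474*y^5 - 6.903*y^4 - 17.1264*y^3 + 17.2782*y^2 - 13.5606*y - 16.7616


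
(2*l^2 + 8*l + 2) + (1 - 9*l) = 2*l^2 - l + 3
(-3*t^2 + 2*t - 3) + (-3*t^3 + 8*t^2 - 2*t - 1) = -3*t^3 + 5*t^2 - 4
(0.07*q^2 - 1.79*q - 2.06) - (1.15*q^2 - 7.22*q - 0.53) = -1.08*q^2 + 5.43*q - 1.53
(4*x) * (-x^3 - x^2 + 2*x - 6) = -4*x^4 - 4*x^3 + 8*x^2 - 24*x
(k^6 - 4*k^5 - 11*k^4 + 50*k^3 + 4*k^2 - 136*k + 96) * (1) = k^6 - 4*k^5 - 11*k^4 + 50*k^3 + 4*k^2 - 136*k + 96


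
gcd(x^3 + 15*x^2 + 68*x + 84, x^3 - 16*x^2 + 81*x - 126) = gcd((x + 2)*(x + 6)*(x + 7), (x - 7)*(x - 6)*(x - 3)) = 1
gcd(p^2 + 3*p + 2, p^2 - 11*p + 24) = 1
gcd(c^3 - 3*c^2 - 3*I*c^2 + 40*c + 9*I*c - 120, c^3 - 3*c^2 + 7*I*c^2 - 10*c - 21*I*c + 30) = c^2 + c*(-3 + 5*I) - 15*I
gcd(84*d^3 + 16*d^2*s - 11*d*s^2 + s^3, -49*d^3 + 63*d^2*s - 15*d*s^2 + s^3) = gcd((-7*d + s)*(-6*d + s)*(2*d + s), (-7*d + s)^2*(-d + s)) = -7*d + s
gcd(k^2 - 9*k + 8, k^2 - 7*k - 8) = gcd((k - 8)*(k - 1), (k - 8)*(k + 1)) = k - 8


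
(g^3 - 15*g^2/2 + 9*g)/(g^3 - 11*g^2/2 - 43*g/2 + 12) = g*(2*g^2 - 15*g + 18)/(2*g^3 - 11*g^2 - 43*g + 24)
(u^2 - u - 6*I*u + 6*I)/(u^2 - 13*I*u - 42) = (u - 1)/(u - 7*I)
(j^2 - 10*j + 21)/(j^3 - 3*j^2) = (j - 7)/j^2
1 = 1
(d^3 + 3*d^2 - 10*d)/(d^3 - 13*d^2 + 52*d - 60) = d*(d + 5)/(d^2 - 11*d + 30)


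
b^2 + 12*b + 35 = (b + 5)*(b + 7)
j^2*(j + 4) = j^3 + 4*j^2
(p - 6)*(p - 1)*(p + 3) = p^3 - 4*p^2 - 15*p + 18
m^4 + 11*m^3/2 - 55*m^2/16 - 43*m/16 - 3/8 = (m - 1)*(m + 1/4)^2*(m + 6)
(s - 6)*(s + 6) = s^2 - 36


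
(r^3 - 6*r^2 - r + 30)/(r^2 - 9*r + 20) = (r^2 - r - 6)/(r - 4)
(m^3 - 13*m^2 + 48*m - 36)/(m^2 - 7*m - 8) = (-m^3 + 13*m^2 - 48*m + 36)/(-m^2 + 7*m + 8)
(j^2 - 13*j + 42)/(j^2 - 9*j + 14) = (j - 6)/(j - 2)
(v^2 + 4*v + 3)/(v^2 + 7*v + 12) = (v + 1)/(v + 4)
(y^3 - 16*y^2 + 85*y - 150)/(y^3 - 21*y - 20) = (y^2 - 11*y + 30)/(y^2 + 5*y + 4)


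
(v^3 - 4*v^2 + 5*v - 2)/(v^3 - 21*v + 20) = (v^2 - 3*v + 2)/(v^2 + v - 20)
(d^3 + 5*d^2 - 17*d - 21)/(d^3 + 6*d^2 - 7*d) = (d^2 - 2*d - 3)/(d*(d - 1))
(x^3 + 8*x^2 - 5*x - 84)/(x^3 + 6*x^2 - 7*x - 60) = (x + 7)/(x + 5)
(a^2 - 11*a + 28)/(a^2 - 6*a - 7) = (a - 4)/(a + 1)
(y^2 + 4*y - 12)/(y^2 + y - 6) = (y + 6)/(y + 3)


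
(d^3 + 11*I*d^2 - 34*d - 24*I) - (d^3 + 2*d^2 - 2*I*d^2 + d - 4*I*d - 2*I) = -2*d^2 + 13*I*d^2 - 35*d + 4*I*d - 22*I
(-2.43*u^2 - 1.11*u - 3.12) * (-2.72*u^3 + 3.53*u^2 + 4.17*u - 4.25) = 6.6096*u^5 - 5.5587*u^4 - 5.565*u^3 - 5.3148*u^2 - 8.2929*u + 13.26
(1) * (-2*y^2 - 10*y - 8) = -2*y^2 - 10*y - 8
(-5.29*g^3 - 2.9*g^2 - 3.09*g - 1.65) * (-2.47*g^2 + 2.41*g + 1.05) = 13.0663*g^5 - 5.5859*g^4 - 4.9112*g^3 - 6.4164*g^2 - 7.221*g - 1.7325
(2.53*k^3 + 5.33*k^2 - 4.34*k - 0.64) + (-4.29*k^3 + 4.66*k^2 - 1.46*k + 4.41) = -1.76*k^3 + 9.99*k^2 - 5.8*k + 3.77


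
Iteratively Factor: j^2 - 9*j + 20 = (j - 5)*(j - 4)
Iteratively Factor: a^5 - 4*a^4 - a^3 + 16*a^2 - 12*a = (a)*(a^4 - 4*a^3 - a^2 + 16*a - 12) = a*(a + 2)*(a^3 - 6*a^2 + 11*a - 6) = a*(a - 1)*(a + 2)*(a^2 - 5*a + 6) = a*(a - 3)*(a - 1)*(a + 2)*(a - 2)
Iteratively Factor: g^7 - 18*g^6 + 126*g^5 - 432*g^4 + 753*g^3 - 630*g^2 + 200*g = (g - 5)*(g^6 - 13*g^5 + 61*g^4 - 127*g^3 + 118*g^2 - 40*g) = (g - 5)*(g - 1)*(g^5 - 12*g^4 + 49*g^3 - 78*g^2 + 40*g) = (g - 5)^2*(g - 1)*(g^4 - 7*g^3 + 14*g^2 - 8*g) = (g - 5)^2*(g - 4)*(g - 1)*(g^3 - 3*g^2 + 2*g) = (g - 5)^2*(g - 4)*(g - 1)^2*(g^2 - 2*g) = (g - 5)^2*(g - 4)*(g - 2)*(g - 1)^2*(g)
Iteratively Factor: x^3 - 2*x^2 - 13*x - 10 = (x + 2)*(x^2 - 4*x - 5) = (x - 5)*(x + 2)*(x + 1)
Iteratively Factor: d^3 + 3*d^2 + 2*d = (d + 2)*(d^2 + d) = d*(d + 2)*(d + 1)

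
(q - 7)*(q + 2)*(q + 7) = q^3 + 2*q^2 - 49*q - 98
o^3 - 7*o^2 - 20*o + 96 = (o - 8)*(o - 3)*(o + 4)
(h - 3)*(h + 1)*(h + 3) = h^3 + h^2 - 9*h - 9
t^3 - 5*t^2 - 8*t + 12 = (t - 6)*(t - 1)*(t + 2)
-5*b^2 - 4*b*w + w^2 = (-5*b + w)*(b + w)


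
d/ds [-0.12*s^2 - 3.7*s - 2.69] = -0.24*s - 3.7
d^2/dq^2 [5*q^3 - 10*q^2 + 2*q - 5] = 30*q - 20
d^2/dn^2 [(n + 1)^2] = 2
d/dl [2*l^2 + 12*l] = 4*l + 12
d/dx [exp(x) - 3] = exp(x)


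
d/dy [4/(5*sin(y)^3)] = -12*cos(y)/(5*sin(y)^4)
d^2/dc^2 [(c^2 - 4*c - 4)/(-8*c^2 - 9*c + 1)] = 2*(328*c^3 + 744*c^2 + 960*c + 391)/(512*c^6 + 1728*c^5 + 1752*c^4 + 297*c^3 - 219*c^2 + 27*c - 1)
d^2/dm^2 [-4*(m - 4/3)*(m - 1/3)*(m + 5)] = -24*m - 80/3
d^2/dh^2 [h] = 0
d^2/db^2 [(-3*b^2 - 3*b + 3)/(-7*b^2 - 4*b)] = 6*(21*b^3 - 147*b^2 - 84*b - 16)/(b^3*(343*b^3 + 588*b^2 + 336*b + 64))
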